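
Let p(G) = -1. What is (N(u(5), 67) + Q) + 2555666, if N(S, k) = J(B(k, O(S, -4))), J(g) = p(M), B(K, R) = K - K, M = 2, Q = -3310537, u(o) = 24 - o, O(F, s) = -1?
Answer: -754872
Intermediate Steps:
B(K, R) = 0
J(g) = -1
N(S, k) = -1
(N(u(5), 67) + Q) + 2555666 = (-1 - 3310537) + 2555666 = -3310538 + 2555666 = -754872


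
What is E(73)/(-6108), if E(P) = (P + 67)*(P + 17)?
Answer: -1050/509 ≈ -2.0629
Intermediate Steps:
E(P) = (17 + P)*(67 + P) (E(P) = (67 + P)*(17 + P) = (17 + P)*(67 + P))
E(73)/(-6108) = (1139 + 73² + 84*73)/(-6108) = (1139 + 5329 + 6132)*(-1/6108) = 12600*(-1/6108) = -1050/509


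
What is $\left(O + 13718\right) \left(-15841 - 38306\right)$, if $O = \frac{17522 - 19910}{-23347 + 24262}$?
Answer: $- \frac{226507405518}{305} \approx -7.4265 \cdot 10^{8}$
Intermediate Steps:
$O = - \frac{796}{305}$ ($O = - \frac{2388}{915} = \left(-2388\right) \frac{1}{915} = - \frac{796}{305} \approx -2.6098$)
$\left(O + 13718\right) \left(-15841 - 38306\right) = \left(- \frac{796}{305} + 13718\right) \left(-15841 - 38306\right) = \frac{4183194}{305} \left(-54147\right) = - \frac{226507405518}{305}$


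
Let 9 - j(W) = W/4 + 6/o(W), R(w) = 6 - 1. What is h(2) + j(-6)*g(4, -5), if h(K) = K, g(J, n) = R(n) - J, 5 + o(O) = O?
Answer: 287/22 ≈ 13.045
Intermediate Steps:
o(O) = -5 + O
R(w) = 5
j(W) = 9 - 6/(-5 + W) - W/4 (j(W) = 9 - (W/4 + 6/(-5 + W)) = 9 - (6/(-5 + W) + W/4) = 9 + (-6/(-5 + W) - W/4) = 9 - 6/(-5 + W) - W/4)
g(J, n) = 5 - J
h(2) + j(-6)*g(4, -5) = 2 + ((-24 + (-5 - 6)*(36 - 1*(-6)))/(4*(-5 - 6)))*(5 - 1*4) = 2 + ((1/4)*(-24 - 11*(36 + 6))/(-11))*(5 - 4) = 2 + ((1/4)*(-1/11)*(-24 - 11*42))*1 = 2 + ((1/4)*(-1/11)*(-24 - 462))*1 = 2 + ((1/4)*(-1/11)*(-486))*1 = 2 + (243/22)*1 = 2 + 243/22 = 287/22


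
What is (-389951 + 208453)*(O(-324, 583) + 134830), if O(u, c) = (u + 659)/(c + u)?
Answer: -6338147014890/259 ≈ -2.4472e+10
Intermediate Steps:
O(u, c) = (659 + u)/(c + u)
(-389951 + 208453)*(O(-324, 583) + 134830) = (-389951 + 208453)*((659 - 324)/(583 - 324) + 134830) = -181498*(335/259 + 134830) = -181498*34921305/259 = -6338147014890/259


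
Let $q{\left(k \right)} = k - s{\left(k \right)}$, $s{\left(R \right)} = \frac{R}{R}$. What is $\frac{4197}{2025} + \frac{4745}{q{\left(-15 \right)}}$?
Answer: $- \frac{3180491}{10800} \approx -294.49$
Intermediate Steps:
$s{\left(R \right)} = 1$
$q{\left(k \right)} = -1 + k$ ($q{\left(k \right)} = k - 1 = -1 + k$)
$\frac{4197}{2025} + \frac{4745}{q{\left(-15 \right)}} = \frac{4197}{2025} + \frac{4745}{-1 - 15} = 4197 \cdot \frac{1}{2025} + \frac{4745}{-16} = \frac{1399}{675} + 4745 \left(- \frac{1}{16}\right) = \frac{1399}{675} - \frac{4745}{16} = - \frac{3180491}{10800}$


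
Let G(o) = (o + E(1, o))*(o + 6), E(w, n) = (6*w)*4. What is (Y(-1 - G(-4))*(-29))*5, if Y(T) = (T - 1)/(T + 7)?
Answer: -3045/17 ≈ -179.12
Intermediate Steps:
E(w, n) = 24*w
G(o) = (6 + o)*(24 + o) (G(o) = (o + 24*1)*(o + 6) = (o + 24)*(6 + o) = (24 + o)*(6 + o) = (6 + o)*(24 + o))
Y(T) = (-1 + T)/(7 + T)
(Y(-1 - G(-4))*(-29))*5 = (((-1 + (-1 - (144 + (-4)**2 + 30*(-4))))/(7 + (-1 - (144 + (-4)**2 + 30*(-4)))))*(-29))*5 = (((-1 + (-1 - (144 + 16 - 120)))/(7 + (-1 - (144 + 16 - 120))))*(-29))*5 = (((-1 + (-1 - 1*40))/(7 + (-1 - 1*40)))*(-29))*5 = (((-1 + (-1 - 40))/(7 + (-1 - 40)))*(-29))*5 = (((-1 - 41)/(7 - 41))*(-29))*5 = ((-42/(-34))*(-29))*5 = (-1/34*(-42)*(-29))*5 = ((21/17)*(-29))*5 = -609/17*5 = -3045/17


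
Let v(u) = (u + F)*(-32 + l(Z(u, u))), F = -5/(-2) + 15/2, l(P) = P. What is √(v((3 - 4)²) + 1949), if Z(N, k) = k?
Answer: 2*√402 ≈ 40.100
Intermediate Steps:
F = 10 (F = -5*(-½) + 15*(½) = 5/2 + 15/2 = 10)
v(u) = (-32 + u)*(10 + u) (v(u) = (u + 10)*(-32 + u) = (10 + u)*(-32 + u) = (-32 + u)*(10 + u))
√(v((3 - 4)²) + 1949) = √((-320 + ((3 - 4)²)² - 22*(3 - 4)²) + 1949) = √((-320 + ((-1)²)² - 22*(-1)²) + 1949) = √((-320 + 1² - 22*1) + 1949) = √((-320 + 1 - 22) + 1949) = √(-341 + 1949) = √1608 = 2*√402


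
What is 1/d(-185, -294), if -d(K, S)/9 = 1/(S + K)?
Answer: 479/9 ≈ 53.222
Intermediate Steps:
d(K, S) = -9/(K + S) (d(K, S) = -9/(S + K) = -9/(K + S))
1/d(-185, -294) = 1/(-9/(-185 - 294)) = 1/(-9/(-479)) = 1/(-9*(-1/479)) = 1/(9/479) = 479/9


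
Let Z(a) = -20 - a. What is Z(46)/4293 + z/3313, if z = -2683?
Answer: -3912259/4740903 ≈ -0.82521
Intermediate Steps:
Z(46)/4293 + z/3313 = (-20 - 1*46)/4293 - 2683/3313 = (-20 - 46)*(1/4293) - 2683*1/3313 = -66*1/4293 - 2683/3313 = -22/1431 - 2683/3313 = -3912259/4740903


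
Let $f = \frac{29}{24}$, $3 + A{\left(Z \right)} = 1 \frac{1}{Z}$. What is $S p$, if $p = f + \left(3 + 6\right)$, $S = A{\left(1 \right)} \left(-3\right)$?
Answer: $\frac{245}{4} \approx 61.25$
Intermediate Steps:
$A{\left(Z \right)} = -3 + \frac{1}{Z}$ ($A{\left(Z \right)} = -3 + 1 \frac{1}{Z} = -3 + \frac{1}{Z}$)
$f = \frac{29}{24}$ ($f = 29 \cdot \frac{1}{24} = \frac{29}{24} \approx 1.2083$)
$S = 6$ ($S = \left(-3 + 1^{-1}\right) \left(-3\right) = \left(-3 + 1\right) \left(-3\right) = \left(-2\right) \left(-3\right) = 6$)
$p = \frac{245}{24}$ ($p = \frac{29}{24} + \left(3 + 6\right) = \frac{29}{24} + 9 = \frac{245}{24} \approx 10.208$)
$S p = 6 \cdot \frac{245}{24} = \frac{245}{4}$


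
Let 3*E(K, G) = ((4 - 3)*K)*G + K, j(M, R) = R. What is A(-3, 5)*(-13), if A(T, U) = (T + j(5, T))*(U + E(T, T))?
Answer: 546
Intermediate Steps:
E(K, G) = K/3 + G*K/3 (E(K, G) = (((4 - 3)*K)*G + K)/3 = ((1*K)*G + K)/3 = (K*G + K)/3 = (G*K + K)/3 = (K + G*K)/3 = K/3 + G*K/3)
A(T, U) = 2*T*(U + T*(1 + T)/3) (A(T, U) = (T + T)*(U + T*(1 + T)/3) = (2*T)*(U + T*(1 + T)/3) = 2*T*(U + T*(1 + T)/3))
A(-3, 5)*(-13) = ((2/3)*(-3)*(3*5 - 3*(1 - 3)))*(-13) = ((2/3)*(-3)*(15 - 3*(-2)))*(-13) = ((2/3)*(-3)*(15 + 6))*(-13) = ((2/3)*(-3)*21)*(-13) = -42*(-13) = 546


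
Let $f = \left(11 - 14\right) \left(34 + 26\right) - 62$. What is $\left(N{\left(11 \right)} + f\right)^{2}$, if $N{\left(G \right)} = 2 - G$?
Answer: $63001$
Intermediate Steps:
$f = -242$ ($f = \left(-3\right) 60 - 62 = -180 - 62 = -242$)
$\left(N{\left(11 \right)} + f\right)^{2} = \left(\left(2 - 11\right) - 242\right)^{2} = \left(-9 - 242\right)^{2} = \left(-251\right)^{2} = 63001$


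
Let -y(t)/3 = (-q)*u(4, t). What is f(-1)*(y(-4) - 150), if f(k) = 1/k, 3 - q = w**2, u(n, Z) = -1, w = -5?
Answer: 84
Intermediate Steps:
q = -22 (q = 3 - 1*(-5)**2 = 3 - 1*25 = 3 - 25 = -22)
y(t) = 66 (y(t) = -3*(-1*(-22))*(-1) = -66*(-1) = -3*(-22) = 66)
f(-1)*(y(-4) - 150) = (66 - 150)/(-1) = -1*(-84) = 84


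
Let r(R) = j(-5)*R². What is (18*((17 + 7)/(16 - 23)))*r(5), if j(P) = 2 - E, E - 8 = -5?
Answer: 10800/7 ≈ 1542.9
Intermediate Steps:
E = 3 (E = 8 - 5 = 3)
j(P) = -1 (j(P) = 2 - 1*3 = 2 - 3 = -1)
r(R) = -R²
(18*((17 + 7)/(16 - 23)))*r(5) = (18*((17 + 7)/(16 - 23)))*(-1*5²) = (18*(24/(-7)))*(-1*25) = (18*(24*(-⅐)))*(-25) = (18*(-24/7))*(-25) = -432/7*(-25) = 10800/7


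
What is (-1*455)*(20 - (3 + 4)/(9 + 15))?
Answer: -215215/24 ≈ -8967.3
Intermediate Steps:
(-1*455)*(20 - (3 + 4)/(9 + 15)) = -455*(20 - 7/24) = -455*473/24 = -215215/24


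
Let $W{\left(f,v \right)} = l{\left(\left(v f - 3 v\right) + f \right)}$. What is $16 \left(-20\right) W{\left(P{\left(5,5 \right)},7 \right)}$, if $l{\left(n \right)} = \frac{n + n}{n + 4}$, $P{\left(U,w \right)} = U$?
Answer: $- \frac{12160}{23} \approx -528.7$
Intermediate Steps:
$l{\left(n \right)} = \frac{2 n}{4 + n}$
$W{\left(f,v \right)} = \frac{2 \left(f - 3 v + f v\right)}{4 + f - 3 v + f v}$ ($W{\left(f,v \right)} = \frac{2 \left(\left(v f - 3 v\right) + f\right)}{4 + \left(\left(v f - 3 v\right) + f\right)} = \frac{2 \left(\left(f v - 3 v\right) + f\right)}{4 + \left(\left(f v - 3 v\right) + f\right)} = \frac{2 \left(\left(- 3 v + f v\right) + f\right)}{4 + \left(\left(- 3 v + f v\right) + f\right)} = \frac{2 \left(f - 3 v + f v\right)}{4 + \left(f - 3 v + f v\right)} = \frac{2 \left(f - 3 v + f v\right)}{4 + f - 3 v + f v}$)
$16 \left(-20\right) W{\left(P{\left(5,5 \right)},7 \right)} = 16 \left(-20\right) \frac{2 \left(5 - 21 + 5 \cdot 7\right)}{4 + 5 - 21 + 5 \cdot 7} = - 320 \frac{2 \left(5 - 21 + 35\right)}{4 + 5 - 21 + 35} = - 320 \cdot 2 \cdot \frac{1}{23} \cdot 19 = \left(-320\right) \frac{38}{23} = - \frac{12160}{23}$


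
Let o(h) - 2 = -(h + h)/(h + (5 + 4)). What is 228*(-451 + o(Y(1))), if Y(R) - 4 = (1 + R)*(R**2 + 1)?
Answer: -1743972/17 ≈ -1.0259e+5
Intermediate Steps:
Y(R) = 4 + (1 + R)*(1 + R**2) (Y(R) = 4 + (1 + R)*(R**2 + 1) = 4 + (1 + R)*(1 + R**2))
o(h) = 2 - 2*h/(9 + h) (o(h) = 2 - (h + h)/(h + (5 + 4)) = 2 - 2*h/(h + 9) = 2 - 2*h/(9 + h))
228*(-451 + o(Y(1))) = 228*(-451 + 18/(9 + (5 + 1 + 1**2 + 1**3))) = 228*(-451 + 18/(9 + (5 + 1 + 1 + 1))) = 228*(-451 + 18/(9 + 8)) = 228*(-451 + 18/17) = 228*(-7649/17) = -1743972/17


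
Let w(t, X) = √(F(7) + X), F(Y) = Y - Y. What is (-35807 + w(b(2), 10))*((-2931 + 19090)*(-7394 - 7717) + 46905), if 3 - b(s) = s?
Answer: 8741625357408 - 244131744*√10 ≈ 8.7409e+12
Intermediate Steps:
b(s) = 3 - s
F(Y) = 0
w(t, X) = √X (w(t, X) = √(0 + X) = √X)
(-35807 + w(b(2), 10))*((-2931 + 19090)*(-7394 - 7717) + 46905) = (-35807 + √10)*((-2931 + 19090)*(-7394 - 7717) + 46905) = (-35807 + √10)*(16159*(-15111) + 46905) = (-35807 + √10)*(-244178649 + 46905) = (-35807 + √10)*(-244131744) = 8741625357408 - 244131744*√10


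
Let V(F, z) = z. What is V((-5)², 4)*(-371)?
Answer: -1484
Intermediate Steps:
V((-5)², 4)*(-371) = 4*(-371) = -1484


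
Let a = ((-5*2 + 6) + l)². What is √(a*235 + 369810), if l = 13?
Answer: 3*√43205 ≈ 623.57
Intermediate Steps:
a = 81 (a = ((-5*2 + 6) + 13)² = ((-10 + 6) + 13)² = (-4 + 13)² = 9² = 81)
√(a*235 + 369810) = √(81*235 + 369810) = √(19035 + 369810) = √388845 = 3*√43205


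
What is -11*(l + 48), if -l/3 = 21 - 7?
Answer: -66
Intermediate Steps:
l = -42 (l = -3*(21 - 7) = -3*14 = -42)
-11*(l + 48) = -11*(-42 + 48) = -11*6 = -66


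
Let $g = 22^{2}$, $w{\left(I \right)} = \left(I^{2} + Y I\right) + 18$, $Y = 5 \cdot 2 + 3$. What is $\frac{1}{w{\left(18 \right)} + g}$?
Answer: $\frac{1}{1060} \approx 0.0009434$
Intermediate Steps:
$Y = 13$ ($Y = 10 + 3 = 13$)
$w{\left(I \right)} = 18 + I^{2} + 13 I$ ($w{\left(I \right)} = \left(I^{2} + 13 I\right) + 18 = 18 + I^{2} + 13 I$)
$g = 484$
$\frac{1}{w{\left(18 \right)} + g} = \frac{1}{\left(18 + 18^{2} + 13 \cdot 18\right) + 484} = \frac{1}{\left(18 + 324 + 234\right) + 484} = \frac{1}{576 + 484} = \frac{1}{1060}$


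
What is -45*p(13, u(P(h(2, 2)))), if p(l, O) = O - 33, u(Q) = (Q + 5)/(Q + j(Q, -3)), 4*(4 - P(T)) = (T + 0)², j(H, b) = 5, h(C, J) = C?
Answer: 1440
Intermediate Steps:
P(T) = 4 - T²/4 (P(T) = 4 - (T + 0)²/4 = 4 - T²/4)
u(Q) = 1 (u(Q) = (Q + 5)/(Q + 5) = (5 + Q)/(5 + Q) = 1)
p(l, O) = -33 + O
-45*p(13, u(P(h(2, 2)))) = -45*(-33 + 1) = -45*(-32) = 1440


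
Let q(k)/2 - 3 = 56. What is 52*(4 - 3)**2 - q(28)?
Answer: -66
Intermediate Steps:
q(k) = 118 (q(k) = 6 + 2*56 = 6 + 112 = 118)
52*(4 - 3)**2 - q(28) = 52*(4 - 3)**2 - 1*118 = 52*1**2 - 118 = 52*1 - 118 = 52 - 118 = -66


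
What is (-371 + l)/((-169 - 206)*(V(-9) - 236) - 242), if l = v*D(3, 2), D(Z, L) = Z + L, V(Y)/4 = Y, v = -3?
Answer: -193/50879 ≈ -0.0037933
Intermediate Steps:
V(Y) = 4*Y
D(Z, L) = L + Z
l = -15 (l = -3*(2 + 3) = -3*5 = -15)
(-371 + l)/((-169 - 206)*(V(-9) - 236) - 242) = (-371 - 15)/((-169 - 206)*(4*(-9) - 236) - 242) = -386/(-375*(-36 - 236) - 242) = -386/(-375*(-272) - 242) = -386/(102000 - 242) = -386/101758 = -386*1/101758 = -193/50879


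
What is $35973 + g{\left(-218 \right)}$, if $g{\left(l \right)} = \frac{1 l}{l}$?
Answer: $35974$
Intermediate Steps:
$g{\left(l \right)} = 1$ ($g{\left(l \right)} = \frac{l}{l} = 1$)
$35973 + g{\left(-218 \right)} = 35973 + 1 = 35974$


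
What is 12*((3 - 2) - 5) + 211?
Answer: 163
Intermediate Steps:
12*((3 - 2) - 5) + 211 = 12*(1 - 5) + 211 = 12*(-4) + 211 = -48 + 211 = 163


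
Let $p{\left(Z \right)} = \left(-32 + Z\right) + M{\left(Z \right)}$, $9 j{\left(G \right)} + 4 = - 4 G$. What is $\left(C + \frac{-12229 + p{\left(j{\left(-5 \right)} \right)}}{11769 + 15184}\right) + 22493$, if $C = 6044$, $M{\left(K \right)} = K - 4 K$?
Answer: $\frac{6922309468}{242577} \approx 28537.0$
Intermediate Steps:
$j{\left(G \right)} = - \frac{4}{9} - \frac{4 G}{9}$ ($j{\left(G \right)} = - \frac{4}{9} + \frac{\left(-4\right) G}{9} = - \frac{4}{9} - \frac{4 G}{9}$)
$M{\left(K \right)} = - 3 K$
$p{\left(Z \right)} = -32 - 2 Z$ ($p{\left(Z \right)} = \left(-32 + Z\right) - 3 Z = -32 - 2 Z$)
$\left(C + \frac{-12229 + p{\left(j{\left(-5 \right)} \right)}}{11769 + 15184}\right) + 22493 = \left(6044 + \frac{-12229 - \left(32 + 2 \left(- \frac{4}{9} - - \frac{20}{9}\right)\right)}{11769 + 15184}\right) + 22493 = \left(6044 + \frac{-12229 - \left(32 + 2 \left(- \frac{4}{9} + \frac{20}{9}\right)\right)}{26953}\right) + 22493 = \left(6044 + \left(-12229 - \frac{320}{9}\right) \frac{1}{26953}\right) + 22493 = \left(6044 - \frac{110381}{242577}\right) + 22493 = \frac{1466025007}{242577} + 22493 = \frac{6922309468}{242577}$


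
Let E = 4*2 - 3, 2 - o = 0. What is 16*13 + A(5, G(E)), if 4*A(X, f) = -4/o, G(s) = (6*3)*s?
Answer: 415/2 ≈ 207.50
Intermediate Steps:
o = 2 (o = 2 - 1*0 = 2 + 0 = 2)
E = 5 (E = 8 - 3 = 5)
G(s) = 18*s
A(X, f) = -½ (A(X, f) = (-4/2)/4 = (-4*½)/4 = (¼)*(-2) = -½)
16*13 + A(5, G(E)) = 16*13 - ½ = 208 - ½ = 415/2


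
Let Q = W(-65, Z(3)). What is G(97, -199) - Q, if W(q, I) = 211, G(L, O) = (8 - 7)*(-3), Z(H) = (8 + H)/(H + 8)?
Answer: -214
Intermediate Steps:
Z(H) = 1 (Z(H) = (8 + H)/(8 + H) = 1)
G(L, O) = -3 (G(L, O) = 1*(-3) = -3)
Q = 211
G(97, -199) - Q = -3 - 1*211 = -3 - 211 = -214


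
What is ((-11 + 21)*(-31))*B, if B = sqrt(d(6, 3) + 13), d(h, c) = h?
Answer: -310*sqrt(19) ≈ -1351.3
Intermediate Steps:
B = sqrt(19) (B = sqrt(6 + 13) = sqrt(19) ≈ 4.3589)
((-11 + 21)*(-31))*B = ((-11 + 21)*(-31))*sqrt(19) = (10*(-31))*sqrt(19) = -310*sqrt(19)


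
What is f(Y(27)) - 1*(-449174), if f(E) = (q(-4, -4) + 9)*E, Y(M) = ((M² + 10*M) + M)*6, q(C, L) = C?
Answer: 479954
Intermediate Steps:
Y(M) = 6*M² + 66*M (Y(M) = (M² + 11*M)*6 = 6*M² + 66*M)
f(E) = 5*E (f(E) = (-4 + 9)*E = 5*E)
f(Y(27)) - 1*(-449174) = 5*(6*27*(11 + 27)) - 1*(-449174) = 5*(6*27*38) + 449174 = 5*6156 + 449174 = 30780 + 449174 = 479954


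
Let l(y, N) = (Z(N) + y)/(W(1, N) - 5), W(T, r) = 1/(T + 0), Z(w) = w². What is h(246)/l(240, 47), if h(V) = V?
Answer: -984/2449 ≈ -0.40180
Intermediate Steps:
W(T, r) = 1/T
l(y, N) = -y/4 - N²/4 (l(y, N) = (N² + y)/(1/1 - 5) = (y + N²)/(1 - 5) = (y + N²)/(-4) = (y + N²)*(-¼) = -y/4 - N²/4)
h(246)/l(240, 47) = 246/(-¼*240 - ¼*47²) = 246/(-60 - ¼*2209) = 246/(-60 - 2209/4) = 246/(-2449/4) = 246*(-4/2449) = -984/2449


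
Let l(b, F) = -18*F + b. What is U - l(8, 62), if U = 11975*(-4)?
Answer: -46792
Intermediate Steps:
l(b, F) = b - 18*F
U = -47900
U - l(8, 62) = -47900 - (8 - 18*62) = -47900 - (8 - 1116) = -47900 - 1*(-1108) = -47900 + 1108 = -46792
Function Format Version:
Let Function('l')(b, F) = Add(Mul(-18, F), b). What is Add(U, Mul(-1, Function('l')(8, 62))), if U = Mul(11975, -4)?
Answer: -46792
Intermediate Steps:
Function('l')(b, F) = Add(b, Mul(-18, F))
U = -47900
Add(U, Mul(-1, Function('l')(8, 62))) = Add(-47900, Mul(-1, Add(8, Mul(-18, 62)))) = Add(-47900, Mul(-1, Add(8, -1116))) = Add(-47900, Mul(-1, -1108)) = Add(-47900, 1108) = -46792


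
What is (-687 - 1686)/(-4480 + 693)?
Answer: 339/541 ≈ 0.62662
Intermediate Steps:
(-687 - 1686)/(-4480 + 693) = -2373/(-3787) = -2373*(-1/3787) = 339/541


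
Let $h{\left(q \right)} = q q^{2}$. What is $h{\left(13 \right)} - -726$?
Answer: $2923$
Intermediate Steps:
$h{\left(q \right)} = q^{3}$
$h{\left(13 \right)} - -726 = 13^{3} - -726 = 2197 + 726 = 2923$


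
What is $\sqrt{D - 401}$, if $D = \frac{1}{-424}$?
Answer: $\frac{5 i \sqrt{720906}}{212} \approx 20.025 i$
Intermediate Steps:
$D = - \frac{1}{424} \approx -0.0023585$
$\sqrt{D - 401} = \sqrt{- \frac{1}{424} - 401} = \sqrt{- \frac{170025}{424}} = \frac{5 i \sqrt{720906}}{212}$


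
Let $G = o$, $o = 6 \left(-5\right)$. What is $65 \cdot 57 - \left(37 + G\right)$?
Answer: $3698$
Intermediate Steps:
$o = -30$
$G = -30$
$65 \cdot 57 - \left(37 + G\right) = 65 \cdot 57 - 7 = 3705 + \left(-37 + 30\right) = 3705 - 7 = 3698$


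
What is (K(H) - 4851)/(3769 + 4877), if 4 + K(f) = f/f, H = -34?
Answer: -809/1441 ≈ -0.56142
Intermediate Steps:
K(f) = -3 (K(f) = -4 + f/f = -4 + 1 = -3)
(K(H) - 4851)/(3769 + 4877) = (-3 - 4851)/(3769 + 4877) = -4854/8646 = -4854*1/8646 = -809/1441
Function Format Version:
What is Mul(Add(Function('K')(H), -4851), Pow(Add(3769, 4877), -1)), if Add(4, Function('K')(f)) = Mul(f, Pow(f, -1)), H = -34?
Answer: Rational(-809, 1441) ≈ -0.56142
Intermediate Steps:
Function('K')(f) = -3 (Function('K')(f) = Add(-4, Mul(f, Pow(f, -1))) = Add(-4, 1) = -3)
Mul(Add(Function('K')(H), -4851), Pow(Add(3769, 4877), -1)) = Mul(Add(-3, -4851), Pow(Add(3769, 4877), -1)) = Mul(-4854, Pow(8646, -1)) = Mul(-4854, Rational(1, 8646)) = Rational(-809, 1441)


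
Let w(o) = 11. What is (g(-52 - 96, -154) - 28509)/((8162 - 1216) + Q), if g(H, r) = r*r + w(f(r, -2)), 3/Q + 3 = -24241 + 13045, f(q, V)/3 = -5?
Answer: -5950402/8643139 ≈ -0.68845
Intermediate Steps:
f(q, V) = -15 (f(q, V) = 3*(-5) = -15)
Q = -1/3733 (Q = 3/(-3 + (-24241 + 13045)) = 3/(-3 - 11196) = 3/(-11199) = 3*(-1/11199) = -1/3733 ≈ -0.00026788)
g(H, r) = 11 + r² (g(H, r) = r*r + 11 = r² + 11 = 11 + r²)
(g(-52 - 96, -154) - 28509)/((8162 - 1216) + Q) = ((11 + (-154)²) - 28509)/((8162 - 1216) - 1/3733) = ((11 + 23716) - 28509)/(6946 - 1/3733) = (23727 - 28509)/(25929417/3733) = -4782*3733/25929417 = -5950402/8643139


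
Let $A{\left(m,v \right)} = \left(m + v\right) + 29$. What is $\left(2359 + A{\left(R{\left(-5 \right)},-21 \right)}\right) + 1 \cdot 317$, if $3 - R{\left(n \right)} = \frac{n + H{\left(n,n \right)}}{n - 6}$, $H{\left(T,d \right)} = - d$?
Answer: $2687$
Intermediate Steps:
$R{\left(n \right)} = 3$ ($R{\left(n \right)} = 3 - \frac{n - n}{n - 6} = 3 - \frac{0}{-6 + n} = 3 - 0 = 3 + 0 = 3$)
$A{\left(m,v \right)} = 29 + m + v$
$\left(2359 + A{\left(R{\left(-5 \right)},-21 \right)}\right) + 1 \cdot 317 = \left(2359 + \left(29 + 3 - 21\right)\right) + 1 \cdot 317 = \left(2359 + 11\right) + 317 = 2370 + 317 = 2687$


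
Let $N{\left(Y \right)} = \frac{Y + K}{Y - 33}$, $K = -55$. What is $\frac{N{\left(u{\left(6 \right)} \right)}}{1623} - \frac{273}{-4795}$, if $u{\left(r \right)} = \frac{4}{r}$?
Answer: $\frac{6251464}{107840235} \approx 0.05797$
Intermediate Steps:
$N{\left(Y \right)} = \frac{-55 + Y}{-33 + Y}$ ($N{\left(Y \right)} = \frac{Y - 55}{Y - 33} = \frac{-55 + Y}{-33 + Y}$)
$\frac{N{\left(u{\left(6 \right)} \right)}}{1623} - \frac{273}{-4795} = \frac{\frac{1}{-33 + \frac{4}{6}} \left(-55 + \frac{4}{6}\right)}{1623} - \frac{273}{-4795} = \frac{-55 + 4 \cdot \frac{1}{6}}{-33 + 4 \cdot \frac{1}{6}} \cdot \frac{1}{1623} - - \frac{39}{685} = \frac{-55 + \frac{2}{3}}{-33 + \frac{2}{3}} \cdot \frac{1}{1623} + \frac{39}{685} = \frac{1}{- \frac{97}{3}} \left(- \frac{163}{3}\right) \frac{1}{1623} + \frac{39}{685} = \left(- \frac{3}{97}\right) \left(- \frac{163}{3}\right) \frac{1}{1623} + \frac{39}{685} = \frac{163}{97} \cdot \frac{1}{1623} + \frac{39}{685} = \frac{163}{157431} + \frac{39}{685} = \frac{6251464}{107840235}$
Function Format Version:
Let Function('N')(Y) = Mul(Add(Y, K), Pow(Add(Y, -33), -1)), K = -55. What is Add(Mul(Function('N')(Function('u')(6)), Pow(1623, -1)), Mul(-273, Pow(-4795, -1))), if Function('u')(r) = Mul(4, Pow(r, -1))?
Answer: Rational(6251464, 107840235) ≈ 0.057970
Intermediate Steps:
Function('N')(Y) = Mul(Pow(Add(-33, Y), -1), Add(-55, Y)) (Function('N')(Y) = Mul(Add(Y, -55), Pow(Add(Y, -33), -1)) = Mul(Add(-55, Y), Pow(Add(-33, Y), -1)) = Mul(Pow(Add(-33, Y), -1), Add(-55, Y)))
Add(Mul(Function('N')(Function('u')(6)), Pow(1623, -1)), Mul(-273, Pow(-4795, -1))) = Add(Mul(Mul(Pow(Add(-33, Mul(4, Pow(6, -1))), -1), Add(-55, Mul(4, Pow(6, -1)))), Pow(1623, -1)), Mul(-273, Pow(-4795, -1))) = Add(Mul(Mul(Pow(Add(-33, Mul(4, Rational(1, 6))), -1), Add(-55, Mul(4, Rational(1, 6)))), Rational(1, 1623)), Mul(-273, Rational(-1, 4795))) = Add(Mul(Mul(Pow(Add(-33, Rational(2, 3)), -1), Add(-55, Rational(2, 3))), Rational(1, 1623)), Rational(39, 685)) = Add(Mul(Mul(Pow(Rational(-97, 3), -1), Rational(-163, 3)), Rational(1, 1623)), Rational(39, 685)) = Add(Mul(Mul(Rational(-3, 97), Rational(-163, 3)), Rational(1, 1623)), Rational(39, 685)) = Add(Mul(Rational(163, 97), Rational(1, 1623)), Rational(39, 685)) = Add(Rational(163, 157431), Rational(39, 685)) = Rational(6251464, 107840235)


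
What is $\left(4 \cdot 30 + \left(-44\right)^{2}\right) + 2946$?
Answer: $5002$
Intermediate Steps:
$\left(4 \cdot 30 + \left(-44\right)^{2}\right) + 2946 = \left(120 + 1936\right) + 2946 = 2056 + 2946 = 5002$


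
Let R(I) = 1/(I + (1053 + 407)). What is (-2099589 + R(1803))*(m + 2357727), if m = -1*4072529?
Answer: 11748038033926612/3263 ≈ 3.6004e+12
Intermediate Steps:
m = -4072529
R(I) = 1/(1460 + I) (R(I) = 1/(I + 1460) = 1/(1460 + I))
(-2099589 + R(1803))*(m + 2357727) = (-2099589 + 1/(1460 + 1803))*(-4072529 + 2357727) = (-2099589 + 1/3263)*(-1714802) = -6850958906/3263*(-1714802) = 11748038033926612/3263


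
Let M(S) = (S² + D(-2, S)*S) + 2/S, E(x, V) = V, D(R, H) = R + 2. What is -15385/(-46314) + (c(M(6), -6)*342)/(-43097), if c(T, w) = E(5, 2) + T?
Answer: 55870805/1995994458 ≈ 0.027991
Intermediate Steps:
D(R, H) = 2 + R
M(S) = S² + 2/S (M(S) = (S² + (2 - 2)*S) + 2/S = (S² + 0*S) + 2/S = (S² + 0) + 2/S = S² + 2/S)
c(T, w) = 2 + T
-15385/(-46314) + (c(M(6), -6)*342)/(-43097) = -15385/(-46314) + ((2 + (2 + 6³)/6)*342)/(-43097) = -15385*(-1/46314) + ((2 + (2 + 216)/6)*342)*(-1/43097) = 15385/46314 + ((2 + (⅙)*218)*342)*(-1/43097) = 15385/46314 + ((2 + 109/3)*342)*(-1/43097) = 15385/46314 + ((115/3)*342)*(-1/43097) = 15385/46314 + 13110*(-1/43097) = 15385/46314 - 13110/43097 = 55870805/1995994458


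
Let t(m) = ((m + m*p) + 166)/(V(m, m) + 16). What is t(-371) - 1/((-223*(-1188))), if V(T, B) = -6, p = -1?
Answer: 21988687/1324620 ≈ 16.600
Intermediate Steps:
t(m) = 83/5 (t(m) = ((m + m*(-1)) + 166)/(-6 + 16) = ((m - m) + 166)/10 = (0 + 166)*(⅒) = 166*(⅒) = 83/5)
t(-371) - 1/((-223*(-1188))) = 83/5 - 1/((-223*(-1188))) = 83/5 - 1/264924 = 21988687/1324620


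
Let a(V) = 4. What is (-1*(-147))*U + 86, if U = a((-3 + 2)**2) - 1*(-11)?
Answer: 2291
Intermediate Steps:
U = 15 (U = 4 - 1*(-11) = 4 + 11 = 15)
(-1*(-147))*U + 86 = -1*(-147)*15 + 86 = 147*15 + 86 = 2205 + 86 = 2291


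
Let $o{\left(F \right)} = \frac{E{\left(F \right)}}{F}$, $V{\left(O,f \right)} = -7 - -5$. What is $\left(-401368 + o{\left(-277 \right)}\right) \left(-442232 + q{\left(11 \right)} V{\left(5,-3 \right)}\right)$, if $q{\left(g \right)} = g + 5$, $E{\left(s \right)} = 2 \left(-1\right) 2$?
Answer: $\frac{49170439182048}{277} \approx 1.7751 \cdot 10^{11}$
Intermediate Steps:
$E{\left(s \right)} = -4$ ($E{\left(s \right)} = \left(-2\right) 2 = -4$)
$q{\left(g \right)} = 5 + g$
$V{\left(O,f \right)} = -2$ ($V{\left(O,f \right)} = -7 + 5 = -2$)
$o{\left(F \right)} = - \frac{4}{F}$
$\left(-401368 + o{\left(-277 \right)}\right) \left(-442232 + q{\left(11 \right)} V{\left(5,-3 \right)}\right) = \left(-401368 - \frac{4}{-277}\right) \left(-442232 + \left(5 + 11\right) \left(-2\right)\right) = \left(-401368 - - \frac{4}{277}\right) \left(-442232 + 16 \left(-2\right)\right) = \left(-401368 + \frac{4}{277}\right) \left(-442232 - 32\right) = \left(- \frac{111178932}{277}\right) \left(-442264\right) = \frac{49170439182048}{277}$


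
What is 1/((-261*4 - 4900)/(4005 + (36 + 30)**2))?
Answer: -8361/5944 ≈ -1.4066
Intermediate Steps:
1/((-261*4 - 4900)/(4005 + (36 + 30)**2)) = 1/((-1044 - 4900)/(4005 + 66**2)) = 1/(-5944/(4005 + 4356)) = 1/(-5944/8361) = -8361/5944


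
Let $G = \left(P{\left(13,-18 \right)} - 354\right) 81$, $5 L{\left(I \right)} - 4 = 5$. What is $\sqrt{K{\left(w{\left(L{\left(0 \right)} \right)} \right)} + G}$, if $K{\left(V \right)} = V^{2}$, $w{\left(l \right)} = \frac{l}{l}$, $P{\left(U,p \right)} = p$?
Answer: $i \sqrt{30131} \approx 173.58 i$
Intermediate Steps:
$L{\left(I \right)} = \frac{9}{5}$ ($L{\left(I \right)} = \frac{4}{5} + \frac{1}{5} \cdot 5 = \frac{4}{5} + 1 = \frac{9}{5}$)
$w{\left(l \right)} = 1$
$G = -30132$ ($G = \left(-18 - 354\right) 81 = \left(-372\right) 81 = -30132$)
$\sqrt{K{\left(w{\left(L{\left(0 \right)} \right)} \right)} + G} = \sqrt{1^{2} - 30132} = \sqrt{1 - 30132} = \sqrt{-30131} = i \sqrt{30131}$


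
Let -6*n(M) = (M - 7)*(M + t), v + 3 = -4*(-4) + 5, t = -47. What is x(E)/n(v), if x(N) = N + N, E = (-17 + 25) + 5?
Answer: 156/319 ≈ 0.48903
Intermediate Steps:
E = 13 (E = 8 + 5 = 13)
x(N) = 2*N
v = 18 (v = -3 + (-4*(-4) + 5) = -3 + (16 + 5) = -3 + 21 = 18)
n(M) = -(-47 + M)*(-7 + M)/6 (n(M) = -(M - 7)*(M - 47)/6 = -(-7 + M)*(-47 + M)/6 = -(-47 + M)*(-7 + M)/6)
x(E)/n(v) = (2*13)/(-329/6 + 9*18 - ⅙*18²) = 26/(-329/6 + 162 - ⅙*324) = 26/(-329/6 + 162 - 54) = 26/(319/6) = 26*(6/319) = 156/319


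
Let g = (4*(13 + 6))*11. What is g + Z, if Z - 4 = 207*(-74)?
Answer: -14478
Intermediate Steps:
Z = -15314 (Z = 4 + 207*(-74) = 4 - 15318 = -15314)
g = 836 (g = (4*19)*11 = 76*11 = 836)
g + Z = 836 - 15314 = -14478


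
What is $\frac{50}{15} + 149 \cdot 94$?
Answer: $\frac{42028}{3} \approx 14009.0$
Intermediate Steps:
$\frac{50}{15} + 149 \cdot 94 = 50 \cdot \frac{1}{15} + 14006 = \frac{10}{3} + 14006 = \frac{42028}{3}$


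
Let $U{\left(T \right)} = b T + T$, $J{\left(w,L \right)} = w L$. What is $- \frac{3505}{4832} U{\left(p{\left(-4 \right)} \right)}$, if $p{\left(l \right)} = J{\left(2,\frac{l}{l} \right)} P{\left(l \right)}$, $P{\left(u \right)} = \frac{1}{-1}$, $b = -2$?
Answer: $- \frac{3505}{2416} \approx -1.4507$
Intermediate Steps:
$J{\left(w,L \right)} = L w$
$P{\left(u \right)} = -1$
$p{\left(l \right)} = -2$ ($p{\left(l \right)} = \frac{l}{l} 2 \left(-1\right) = 1 \cdot 2 \left(-1\right) = 2 \left(-1\right) = -2$)
$U{\left(T \right)} = - T$ ($U{\left(T \right)} = - 2 T + T = - T$)
$- \frac{3505}{4832} U{\left(p{\left(-4 \right)} \right)} = - \frac{3505}{4832} \left(\left(-1\right) \left(-2\right)\right) = \left(-3505\right) \frac{1}{4832} \cdot 2 = \left(- \frac{3505}{4832}\right) 2 = - \frac{3505}{2416}$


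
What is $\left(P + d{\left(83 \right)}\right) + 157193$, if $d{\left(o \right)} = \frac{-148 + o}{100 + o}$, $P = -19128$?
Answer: $\frac{25265830}{183} \approx 1.3806 \cdot 10^{5}$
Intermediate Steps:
$d{\left(o \right)} = \frac{-148 + o}{100 + o}$
$\left(P + d{\left(83 \right)}\right) + 157193 = \left(-19128 + \frac{-148 + 83}{100 + 83}\right) + 157193 = \left(-19128 + \frac{1}{183} \left(-65\right)\right) + 157193 = \left(-19128 - \frac{65}{183}\right) + 157193 = - \frac{3500489}{183} + 157193 = \frac{25265830}{183}$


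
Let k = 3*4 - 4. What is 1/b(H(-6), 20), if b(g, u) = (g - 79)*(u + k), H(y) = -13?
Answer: -1/2576 ≈ -0.00038820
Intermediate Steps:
k = 8 (k = 12 - 4 = 8)
b(g, u) = (-79 + g)*(8 + u) (b(g, u) = (g - 79)*(u + 8) = (-79 + g)*(8 + u))
1/b(H(-6), 20) = 1/(-632 - 79*20 + 8*(-13) - 13*20) = 1/(-632 - 1580 - 104 - 260) = 1/(-2576) = -1/2576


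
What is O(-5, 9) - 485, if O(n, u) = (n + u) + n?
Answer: -486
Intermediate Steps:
O(n, u) = u + 2*n
O(-5, 9) - 485 = (9 + 2*(-5)) - 485 = (9 - 10) - 485 = -1 - 485 = -486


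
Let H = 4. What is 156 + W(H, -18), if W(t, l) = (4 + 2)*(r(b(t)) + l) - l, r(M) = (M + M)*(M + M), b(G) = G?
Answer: 450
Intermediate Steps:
r(M) = 4*M² (r(M) = (2*M)*(2*M) = 4*M²)
W(t, l) = 5*l + 24*t² (W(t, l) = (4 + 2)*(4*t² + l) - l = 6*(l + 4*t²) - l = (6*l + 24*t²) - l = 5*l + 24*t²)
156 + W(H, -18) = 156 + (5*(-18) + 24*4²) = 156 + (-90 + 24*16) = 156 + (-90 + 384) = 156 + 294 = 450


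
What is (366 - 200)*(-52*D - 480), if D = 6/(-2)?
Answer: -53784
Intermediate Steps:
D = -3 (D = 6*(-½) = -3)
(366 - 200)*(-52*D - 480) = (366 - 200)*(-52*(-3) - 480) = 166*(156 - 480) = 166*(-324) = -53784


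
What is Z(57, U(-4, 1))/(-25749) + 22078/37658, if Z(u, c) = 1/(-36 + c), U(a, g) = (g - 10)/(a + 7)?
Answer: 583447582/995173101 ≈ 0.58628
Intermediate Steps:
U(a, g) = (-10 + g)/(7 + a)
Z(57, U(-4, 1))/(-25749) + 22078/37658 = 1/(-36 + (-10 + 1)/(7 - 4)*(-25749)) + 22078/37658 = -1/25749/(-36 - 9/3) + 22078*(1/37658) = -1/25749/(-36 + (⅓)*(-9)) + 581/991 = -1/25749/(-36 - 3) + 581/991 = -1/25749/(-39) + 581/991 = -1/39*(-1/25749) + 581/991 = 1/1004211 + 581/991 = 583447582/995173101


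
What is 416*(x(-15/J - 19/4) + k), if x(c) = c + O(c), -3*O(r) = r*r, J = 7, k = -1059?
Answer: -66149954/147 ≈ -4.5000e+5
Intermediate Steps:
O(r) = -r²/3 (O(r) = -r*r/3 = -r²/3)
x(c) = c - c²/3
416*(x(-15/J - 19/4) + k) = 416*((-15/7 - 19/4)*(3 - (-15/7 - 19/4))/3 - 1059) = 416*((⅓)*(-193/28)*(3 - 1*(-193/28)) - 1059) = 416*((⅓)*(-193/28)*(3 + 193/28) - 1059) = 416*((⅓)*(-193/28)*(277/28) - 1059) = 416*(-53461/2352 - 1059) = 416*(-2544229/2352) = -66149954/147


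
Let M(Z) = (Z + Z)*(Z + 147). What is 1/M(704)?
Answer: 1/1198208 ≈ 8.3458e-7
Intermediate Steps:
M(Z) = 2*Z*(147 + Z) (M(Z) = (2*Z)*(147 + Z) = 2*Z*(147 + Z))
1/M(704) = 1/(2*704*(147 + 704)) = 1/(2*704*851) = 1/1198208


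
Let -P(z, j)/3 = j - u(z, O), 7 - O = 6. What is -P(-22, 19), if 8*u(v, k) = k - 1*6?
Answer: 471/8 ≈ 58.875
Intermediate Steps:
O = 1 (O = 7 - 1*6 = 7 - 6 = 1)
u(v, k) = -3/4 + k/8 (u(v, k) = (k - 1*6)/8 = (k - 6)/8 = (-6 + k)/8 = -3/4 + k/8)
P(z, j) = -15/8 - 3*j (P(z, j) = -3*(j - (-3/4 + (1/8)*1)) = -3*(j - (-3/4 + 1/8)) = -3*(j - 1*(-5/8)) = -3*(j + 5/8) = -3*(5/8 + j) = -15/8 - 3*j)
-P(-22, 19) = -(-15/8 - 3*19) = -(-15/8 - 57) = -1*(-471/8) = 471/8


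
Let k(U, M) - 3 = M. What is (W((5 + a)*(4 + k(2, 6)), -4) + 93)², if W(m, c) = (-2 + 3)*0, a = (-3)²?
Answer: 8649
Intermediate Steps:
a = 9
k(U, M) = 3 + M
W(m, c) = 0 (W(m, c) = 1*0 = 0)
(W((5 + a)*(4 + k(2, 6)), -4) + 93)² = (0 + 93)² = 93² = 8649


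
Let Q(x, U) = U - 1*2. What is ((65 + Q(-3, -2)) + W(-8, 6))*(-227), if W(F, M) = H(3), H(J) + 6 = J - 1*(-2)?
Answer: -13620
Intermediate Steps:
Q(x, U) = -2 + U (Q(x, U) = U - 2 = -2 + U)
H(J) = -4 + J (H(J) = -6 + (J - 1*(-2)) = -6 + (J + 2) = -6 + (2 + J) = -4 + J)
W(F, M) = -1 (W(F, M) = -4 + 3 = -1)
((65 + Q(-3, -2)) + W(-8, 6))*(-227) = ((65 + (-2 - 2)) - 1)*(-227) = ((65 - 4) - 1)*(-227) = (61 - 1)*(-227) = 60*(-227) = -13620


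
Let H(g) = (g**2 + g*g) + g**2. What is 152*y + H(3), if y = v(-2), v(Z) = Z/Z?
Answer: 179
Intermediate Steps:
H(g) = 3*g**2 (H(g) = (g**2 + g**2) + g**2 = 2*g**2 + g**2 = 3*g**2)
v(Z) = 1
y = 1
152*y + H(3) = 152*1 + 3*3**2 = 152 + 3*9 = 152 + 27 = 179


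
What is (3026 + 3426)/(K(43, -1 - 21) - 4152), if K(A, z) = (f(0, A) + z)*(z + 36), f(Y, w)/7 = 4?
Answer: -1613/1017 ≈ -1.5860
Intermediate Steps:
f(Y, w) = 28 (f(Y, w) = 7*4 = 28)
K(A, z) = (28 + z)*(36 + z) (K(A, z) = (28 + z)*(z + 36) = (28 + z)*(36 + z))
(3026 + 3426)/(K(43, -1 - 21) - 4152) = (3026 + 3426)/((1008 + (-1 - 21)² + 64*(-1 - 21)) - 4152) = 6452/((1008 + (-22)² + 64*(-22)) - 4152) = 6452/((1008 + 484 - 1408) - 4152) = 6452/(84 - 4152) = 6452/(-4068) = 6452*(-1/4068) = -1613/1017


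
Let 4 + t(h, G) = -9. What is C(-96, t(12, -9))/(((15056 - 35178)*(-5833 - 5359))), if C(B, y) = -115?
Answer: -115/225205424 ≈ -5.1064e-7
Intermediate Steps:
t(h, G) = -13 (t(h, G) = -4 - 9 = -13)
C(-96, t(12, -9))/(((15056 - 35178)*(-5833 - 5359))) = -115*1/((-5833 - 5359)*(15056 - 35178)) = -115/((-20122*(-11192))) = -115/225205424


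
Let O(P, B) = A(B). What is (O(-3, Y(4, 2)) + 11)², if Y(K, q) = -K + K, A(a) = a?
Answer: 121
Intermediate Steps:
Y(K, q) = 0
O(P, B) = B
(O(-3, Y(4, 2)) + 11)² = (0 + 11)² = 11² = 121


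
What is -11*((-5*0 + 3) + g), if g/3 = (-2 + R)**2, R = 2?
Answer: -33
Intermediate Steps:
g = 0 (g = 3*(-2 + 2)**2 = 3*0**2 = 3*0 = 0)
-11*((-5*0 + 3) + g) = -11*((-5*0 + 3) + 0) = -11*((0 + 3) + 0) = -11*(3 + 0) = -11*3 = -33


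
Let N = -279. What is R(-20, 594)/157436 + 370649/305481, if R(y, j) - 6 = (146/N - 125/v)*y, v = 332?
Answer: 450487218267995/371235322140804 ≈ 1.2135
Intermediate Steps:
R(y, j) = 6 - 83347*y/92628 (R(y, j) = 6 + (146/(-279) - 125/332)*y = 6 + (146*(-1/279) - 125*1/332)*y = 6 + (-146/279 - 125/332)*y = 6 - 83347*y/92628)
R(-20, 594)/157436 + 370649/305481 = (6 - 83347/92628*(-20))/157436 + 370649/305481 = (6 + 416735/23157)*(1/157436) + 370649*(1/305481) = (555677/23157)*(1/157436) + 370649/305481 = 555677/3645745452 + 370649/305481 = 450487218267995/371235322140804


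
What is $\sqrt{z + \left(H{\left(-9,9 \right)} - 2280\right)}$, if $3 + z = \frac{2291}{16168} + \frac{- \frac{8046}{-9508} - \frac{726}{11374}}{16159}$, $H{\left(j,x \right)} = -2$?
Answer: $\frac{i \sqrt{220292239250368385607689754}}{310505979212} \approx 47.8 i$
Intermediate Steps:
$z = - \frac{1775008626991}{621011958424}$ ($z = -3 + \left(\frac{2291}{16168} + \frac{- \frac{8046}{-9508} - \frac{726}{11374}}{16159}\right) = -3 + \left(2291 \cdot \frac{1}{16168} + \left(\left(-8046\right) \left(- \frac{1}{9508}\right) - \frac{3}{47}\right) \frac{1}{16159}\right) = -3 + \left(\frac{2291}{16168} + \left(\frac{4023}{4754} - \frac{3}{47}\right) \frac{1}{16159}\right) = -3 + \left(\frac{2291}{16168} + \frac{174819}{223438} \cdot \frac{1}{16159}\right) = -3 + \left(\frac{2291}{16168} + \frac{174819}{3610534642}\right) = -3 + \frac{88027248281}{621011958424} = - \frac{1775008626991}{621011958424} \approx -2.8583$)
$\sqrt{z + \left(H{\left(-9,9 \right)} - 2280\right)} = \sqrt{- \frac{1775008626991}{621011958424} - 2282} = \sqrt{- \frac{1418924297750559}{621011958424}} = \frac{i \sqrt{220292239250368385607689754}}{310505979212}$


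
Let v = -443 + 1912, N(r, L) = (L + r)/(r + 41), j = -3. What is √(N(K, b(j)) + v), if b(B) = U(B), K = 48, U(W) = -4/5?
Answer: √291003745/445 ≈ 38.334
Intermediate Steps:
U(W) = -⅘ (U(W) = -4*⅕ = -⅘)
b(B) = -⅘
N(r, L) = (L + r)/(41 + r)
v = 1469
√(N(K, b(j)) + v) = √((-⅘ + 48)/(41 + 48) + 1469) = √((236/5)/89 + 1469) = √((1/89)*(236/5) + 1469) = √(236/445 + 1469) = √(653941/445) = √291003745/445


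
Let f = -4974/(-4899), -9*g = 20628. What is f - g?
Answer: 3744494/1633 ≈ 2293.0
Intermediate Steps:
g = -2292 (g = -⅑*20628 = -2292)
f = 1658/1633 (f = -4974*(-1/4899) = 1658/1633 ≈ 1.0153)
f - g = 1658/1633 - 1*(-2292) = 1658/1633 + 2292 = 3744494/1633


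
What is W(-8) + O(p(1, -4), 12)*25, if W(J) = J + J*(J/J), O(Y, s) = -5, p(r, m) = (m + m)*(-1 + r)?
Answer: -141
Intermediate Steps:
p(r, m) = 2*m*(-1 + r) (p(r, m) = (2*m)*(-1 + r) = 2*m*(-1 + r))
W(J) = 2*J (W(J) = J + J*1 = J + J = 2*J)
W(-8) + O(p(1, -4), 12)*25 = 2*(-8) - 5*25 = -16 - 125 = -141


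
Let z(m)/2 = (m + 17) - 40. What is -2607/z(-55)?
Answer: 869/52 ≈ 16.712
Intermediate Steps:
z(m) = -46 + 2*m (z(m) = 2*((m + 17) - 40) = 2*((17 + m) - 40) = 2*(-23 + m) = -46 + 2*m)
-2607/z(-55) = -2607/(-46 + 2*(-55)) = -2607/(-46 - 110) = -2607/(-156) = -2607*(-1/156) = 869/52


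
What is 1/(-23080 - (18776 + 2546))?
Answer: -1/44402 ≈ -2.2522e-5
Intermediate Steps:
1/(-23080 - (18776 + 2546)) = 1/(-23080 - 1*21322) = 1/(-23080 - 21322) = 1/(-44402) = -1/44402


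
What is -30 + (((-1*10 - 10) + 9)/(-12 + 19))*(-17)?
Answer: -23/7 ≈ -3.2857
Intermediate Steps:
-30 + (((-1*10 - 10) + 9)/(-12 + 19))*(-17) = -30 + (((-10 - 10) + 9)/7)*(-17) = -30 + ((-20 + 9)*(⅐))*(-17) = -30 - 11*⅐*(-17) = -30 - 11/7*(-17) = -30 + 187/7 = -23/7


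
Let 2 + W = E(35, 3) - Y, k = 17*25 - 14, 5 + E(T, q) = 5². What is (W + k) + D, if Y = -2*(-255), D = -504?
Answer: -585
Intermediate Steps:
E(T, q) = 20 (E(T, q) = -5 + 5² = -5 + 25 = 20)
k = 411 (k = 425 - 14 = 411)
Y = 510
W = -492 (W = -2 + (20 - 1*510) = -2 + (20 - 510) = -2 - 490 = -492)
(W + k) + D = (-492 + 411) - 504 = -81 - 504 = -585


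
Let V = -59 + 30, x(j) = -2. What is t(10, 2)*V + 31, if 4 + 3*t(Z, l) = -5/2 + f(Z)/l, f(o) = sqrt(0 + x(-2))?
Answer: 563/6 - 29*I*sqrt(2)/6 ≈ 93.833 - 6.8354*I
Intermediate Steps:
f(o) = I*sqrt(2) (f(o) = sqrt(0 - 2) = sqrt(-2) = I*sqrt(2))
t(Z, l) = -13/6 + I*sqrt(2)/(3*l) (t(Z, l) = -4/3 + (-5/2 + (I*sqrt(2))/l)/3 = -4/3 + (-5*1/2 + I*sqrt(2)/l)/3 = -4/3 + (-5/2 + I*sqrt(2)/l)/3 = -4/3 + (-5/6 + I*sqrt(2)/(3*l)) = -13/6 + I*sqrt(2)/(3*l))
V = -29
t(10, 2)*V + 31 = (-13/6 + (1/3)*I*sqrt(2)/2)*(-29) + 31 = (-13/6 + (1/3)*I*sqrt(2)*(1/2))*(-29) + 31 = (-13/6 + I*sqrt(2)/6)*(-29) + 31 = (377/6 - 29*I*sqrt(2)/6) + 31 = 563/6 - 29*I*sqrt(2)/6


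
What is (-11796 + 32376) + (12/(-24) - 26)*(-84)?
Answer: 22806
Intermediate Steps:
(-11796 + 32376) + (12/(-24) - 26)*(-84) = 20580 + (12*(-1/24) - 26)*(-84) = 20580 + (-½ - 26)*(-84) = 20580 - 53/2*(-84) = 20580 + 2226 = 22806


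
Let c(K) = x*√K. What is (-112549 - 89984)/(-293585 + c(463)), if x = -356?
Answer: 19820216935/28711157819 - 24033916*√463/28711157819 ≈ 0.67232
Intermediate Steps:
c(K) = -356*√K
(-112549 - 89984)/(-293585 + c(463)) = (-112549 - 89984)/(-293585 - 356*√463) = -202533/(-293585 - 356*√463)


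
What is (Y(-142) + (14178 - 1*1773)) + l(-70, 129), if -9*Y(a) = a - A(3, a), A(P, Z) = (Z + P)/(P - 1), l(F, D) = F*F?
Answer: 311635/18 ≈ 17313.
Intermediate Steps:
l(F, D) = F**2
A(P, Z) = (P + Z)/(-1 + P)
Y(a) = 1/6 - a/18 (Y(a) = -(a - (3 + a)/(-1 + 3))/9 = -(a - (3 + a)/2)/9 = -(a - (3/2 + a/2))/9 = -(a + (-3/2 - a/2))/9 = -(-3/2 + a/2)/9 = 1/6 - a/18)
(Y(-142) + (14178 - 1*1773)) + l(-70, 129) = ((1/6 - 1/18*(-142)) + (14178 - 1*1773)) + (-70)**2 = ((1/6 + 71/9) + (14178 - 1773)) + 4900 = (145/18 + 12405) + 4900 = 223435/18 + 4900 = 311635/18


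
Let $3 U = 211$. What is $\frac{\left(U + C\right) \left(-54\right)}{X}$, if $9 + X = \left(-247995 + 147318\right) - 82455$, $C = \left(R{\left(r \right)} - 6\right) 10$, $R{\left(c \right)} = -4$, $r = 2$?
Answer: $- \frac{178}{20349} \approx -0.0087474$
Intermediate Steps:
$U = \frac{211}{3}$ ($U = \frac{1}{3} \cdot 211 = \frac{211}{3} \approx 70.333$)
$C = -100$ ($C = \left(-4 - 6\right) 10 = \left(-10\right) 10 = -100$)
$X = -183141$ ($X = -9 + \left(\left(-247995 + 147318\right) - 82455\right) = -9 - 183132 = -183141$)
$\frac{\left(U + C\right) \left(-54\right)}{X} = \frac{\left(\frac{211}{3} - 100\right) \left(-54\right)}{-183141} = \left(- \frac{89}{3}\right) \left(-54\right) \left(- \frac{1}{183141}\right) = 1602 \left(- \frac{1}{183141}\right) = - \frac{178}{20349}$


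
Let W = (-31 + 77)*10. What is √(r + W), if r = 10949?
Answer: √11409 ≈ 106.81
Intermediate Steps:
W = 460 (W = 46*10 = 460)
√(r + W) = √(10949 + 460) = √11409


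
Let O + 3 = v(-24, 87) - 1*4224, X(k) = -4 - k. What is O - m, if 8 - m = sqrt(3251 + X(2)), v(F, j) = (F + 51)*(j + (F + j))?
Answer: -185 + sqrt(3245) ≈ -128.04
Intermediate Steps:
v(F, j) = (51 + F)*(F + 2*j)
m = 8 - sqrt(3245) (m = 8 - sqrt(3251 + (-4 - 1*2)) = 8 - sqrt(3251 + (-4 - 2)) = 8 - sqrt(3251 - 6) = 8 - sqrt(3245) ≈ -48.965)
O = -177 (O = -3 + (((-24)**2 + 51*(-24) + 102*87 + 2*(-24)*87) - 1*4224) = -3 + ((576 - 1224 + 8874 - 4176) - 4224) = -3 + (4050 - 4224) = -3 - 174 = -177)
O - m = -177 - (8 - sqrt(3245)) = -177 + (-8 + sqrt(3245)) = -185 + sqrt(3245)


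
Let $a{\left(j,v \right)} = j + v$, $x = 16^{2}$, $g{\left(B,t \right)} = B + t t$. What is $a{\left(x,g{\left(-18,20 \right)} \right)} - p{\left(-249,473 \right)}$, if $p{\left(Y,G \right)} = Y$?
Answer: $887$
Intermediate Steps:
$g{\left(B,t \right)} = B + t^{2}$
$x = 256$
$a{\left(x,g{\left(-18,20 \right)} \right)} - p{\left(-249,473 \right)} = \left(256 - \left(18 - 20^{2}\right)\right) - -249 = \left(256 + \left(-18 + 400\right)\right) + 249 = \left(256 + 382\right) + 249 = 638 + 249 = 887$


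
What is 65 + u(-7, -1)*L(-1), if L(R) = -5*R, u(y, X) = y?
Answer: 30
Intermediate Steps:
65 + u(-7, -1)*L(-1) = 65 - (-35)*(-1) = 65 - 7*5 = 65 - 35 = 30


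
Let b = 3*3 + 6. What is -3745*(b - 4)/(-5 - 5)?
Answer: 8239/2 ≈ 4119.5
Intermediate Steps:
b = 15 (b = 9 + 6 = 15)
-3745*(b - 4)/(-5 - 5) = -3745*(15 - 4)/(-5 - 5) = -3745*11/(-10) = -(-749)*11/2 = -3745*(-11/10) = 8239/2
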